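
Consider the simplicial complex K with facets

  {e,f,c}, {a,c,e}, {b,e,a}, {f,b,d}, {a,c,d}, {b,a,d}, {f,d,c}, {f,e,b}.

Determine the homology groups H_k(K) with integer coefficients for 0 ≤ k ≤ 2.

Take the total order a < b < c < d < e < f on the vertex set. Then K (dimension 2) consists of the simplices:

  0-simplices (6): a, b, c, d, e, f
  1-simplices (12): ab, ac, ad, ae, bd, be, bf, cd, ce, cf, df, ef
  2-simplices (8): abd, abe, acd, ace, bdf, bef, cdf, cef

giving chain groups C_0 ≅ Z^6, C_1 ≅ Z^12, C_2 ≅ Z^8.

The boundary map ∂_1: C_1 → C_0 sends each edge [p,q] (with p < q) to q − p. For instance
  ∂bd = d − b.
The 6×12 boundary matrix has rank 5 and Smith normal form diag(1,1,1,1,1).

The boundary map ∂_2: C_2 → C_1 sends each 2-simplex [p,q,r] to [q,r] − [p,r] + [p,q]. For instance
  ∂abe = be − ae + ab,
  ∂abd = bd − ad + ab.
The 12×8 boundary matrix has rank 7 and Smith normal form diag(1,1,1,1,1,1,1).

Computing H_k = (kernel of ∂_k) / (image of ∂_{k+1}):

  H_0: rank C_0 − rank ∂_1 = 6 − 5 = 1, and the invariant factors of ∂_1 are all 1, so H_0 = Z.
  H_1: rank ker ∂_1 − rank ∂_2 = (12 − 5) − 7 = 0, and the invariant factors of ∂_2 are all 1, so H_1 = 0.
  H_2: rank ker ∂_2 − rank ∂_3 = (8 − 7) − 0 = 1, and there is no ∂_3, so H_2 = Z.

H_0 ≅ Z,  H_1 = 0,  H_2 ≅ Z.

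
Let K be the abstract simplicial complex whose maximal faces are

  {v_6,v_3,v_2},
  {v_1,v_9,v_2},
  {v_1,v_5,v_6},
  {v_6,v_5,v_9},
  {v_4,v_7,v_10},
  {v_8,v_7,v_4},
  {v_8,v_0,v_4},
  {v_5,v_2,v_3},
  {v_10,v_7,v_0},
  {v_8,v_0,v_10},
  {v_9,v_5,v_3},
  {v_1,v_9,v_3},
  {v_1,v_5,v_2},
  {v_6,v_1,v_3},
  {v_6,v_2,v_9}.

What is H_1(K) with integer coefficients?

H_1 = Z ⊕ Z/2.

Order the vertices as v_0 < v_1 < v_2 < v_3 < v_4 < v_5 < v_6 < v_7 < v_8 < v_9 < v_10. Listing each simplex with vertices in this order, K has dimension 2 with simplices:

  0-simplices (11): [v_0], [v_1], [v_2], [v_3], [v_4], [v_5], [v_6], [v_7], [v_8], [v_9], [v_10]
  1-simplices (25): (25 of them)
  2-simplices (15): (15 of them)

so the chain groups are C_0 ≅ Z^11, C_1 ≅ Z^25, C_2 ≅ Z^15.

∂_1: C_1 → C_0 is given by ∂[p,q] = [q] − [p]. For instance
  ∂[v_1,v_9] = [v_9] − [v_1].
The 11×25 boundary matrix has rank 9 and Smith normal form diag(1,1,1,1,1,1,1,1,1).

Boundary ∂_2: C_2 → C_1 maps a triangle to the signed sum of its edges. For instance
  ∂[v_2,v_3,v_5] = [v_3,v_5] − [v_2,v_5] + [v_2,v_3],
  ∂[v_4,v_7,v_10] = [v_7,v_10] − [v_4,v_10] + [v_4,v_7].
The 25×15 boundary matrix has rank 15 and Smith normal form diag(1,1,1,1,1,1,1,1,1,1,1,1,1,1,2).

From H_k ≅ ker(∂_k) / im(∂_{k+1}) we obtain:

  H_1: rank ker ∂_1 − rank ∂_2 = (25 − 9) − 15 = 1, and ∂_2 has invariant factor 2 > 1, so H_1 ≅ Z ⊕ Z/2.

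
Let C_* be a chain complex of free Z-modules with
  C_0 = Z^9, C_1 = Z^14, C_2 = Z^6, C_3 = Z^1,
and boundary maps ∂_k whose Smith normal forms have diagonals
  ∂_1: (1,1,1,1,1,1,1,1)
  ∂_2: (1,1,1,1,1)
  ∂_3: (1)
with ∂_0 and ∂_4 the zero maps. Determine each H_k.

H_0: b_0 = 9 − 0 − 8 = 1; torsion from ∂_1 factors > 1: none. So H_0 = Z.
H_1: b_1 = 14 − 8 − 5 = 1; torsion from ∂_2 factors > 1: none. So H_1 = Z.
H_2: b_2 = 6 − 5 − 1 = 0; torsion from ∂_3 factors > 1: none. So H_2 = 0.
H_3: b_3 = 1 − 1 − 0 = 0; torsion from ∂_4 factors > 1: none. So H_3 = 0.

H_0 = Z,  H_1 = Z,  H_2 = 0,  H_3 = 0.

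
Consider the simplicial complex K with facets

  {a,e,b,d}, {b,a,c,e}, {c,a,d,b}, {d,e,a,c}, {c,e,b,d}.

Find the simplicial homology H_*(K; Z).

Take the total order a < b < c < d < e on the vertex set. Then K (dimension 3) consists of the simplices:

  0-simplices (5): a, b, c, d, e
  1-simplices (10): ab, ac, ad, ae, bc, bd, be, cd, ce, de
  2-simplices (10): abc, abd, abe, acd, ace, ade, bcd, bce, bde, cde
  3-simplices (5): abcd, abce, abde, acde, bcde

Hence C_0 ≅ Z^5, C_1 ≅ Z^10, C_2 ≅ Z^10, C_3 ≅ Z^5.

Boundary ∂_1: C_1 → C_0 is given by ∂[p,q] = [q] − [p]. For instance
  ∂ad = d − a.
This gives a 5×10 integer matrix of rank 4; reducing to Smith normal form yields diagonal entries (1,1,1,1).

Boundary ∂_2: C_2 → C_1 sends each 2-simplex [p,q,r] to [q,r] − [p,r] + [p,q]. For instance
  ∂bce = ce − be + bc,
  ∂ace = ce − ae + ac.
This gives a 10×10 integer matrix of rank 6; reducing to Smith normal form yields diagonal entries (1,1,1,1,1,1).

The boundary map ∂_3: C_3 → C_2 sends each 3-simplex σ to the alternating sum Σ_i (−1)^i (σ with its i-th vertex removed). For instance
  ∂acde = cde − ade + ace − acd,
  ∂abde = bde − ade + abe − abd.
The 10×5 boundary matrix has rank 4 and Smith normal form diag(1,1,1,1).

From H_k ≅ ker(∂_k) / im(∂_{k+1}) we obtain:

  H_0: rank C_0 − rank ∂_1 = 5 − 4 = 1, and the invariant factors of ∂_1 are all 1, so H_0 = Z.
  H_1: rank ker ∂_1 − rank ∂_2 = (10 − 4) − 6 = 0, and the invariant factors of ∂_2 are all 1, so H_1 = 0.
  H_2: rank ker ∂_2 − rank ∂_3 = (10 − 6) − 4 = 0, and the invariant factors of ∂_3 are all 1, so H_2 = 0.
  H_3: rank ker ∂_3 − rank ∂_4 = (5 − 4) − 0 = 1, and there is no ∂_4, so H_3 = Z.

(K is a triangulation of the 3-sphere S^3.)

H_0 = Z,  H_1 = 0,  H_2 = 0,  H_3 = Z.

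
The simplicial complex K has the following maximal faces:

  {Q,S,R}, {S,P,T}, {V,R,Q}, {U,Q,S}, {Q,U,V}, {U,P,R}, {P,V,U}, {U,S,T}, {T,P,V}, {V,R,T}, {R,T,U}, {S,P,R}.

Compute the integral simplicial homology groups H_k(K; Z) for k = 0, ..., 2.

Take the total order P < Q < R < S < T < U < V on the vertex set. Then K (dimension 2) consists of the simplices:

  0-simplices (7): P, Q, R, S, T, U, V
  1-simplices (18): PR, PS, PT, PU, PV, QR, QS, QU, QV, RS, RT, RU, RV, ST, SU, TU, TV, UV
  2-simplices (12): PRS, PRU, PST, PTV, PUV, QRS, QRV, QSU, QUV, RTU, RTV, STU

Hence C_0 ≅ Z^7, C_1 ≅ Z^18, C_2 ≅ Z^12.

The boundary map ∂_1: C_1 → C_0 sends each edge [p,q] (with p < q) to q − p.
The 7×18 boundary matrix has rank 6 and Smith normal form diag(1,1,1,1,1,1).

The boundary map ∂_2: C_2 → C_1 maps a triangle to the signed sum of its edges. For instance
  ∂STU = TU − SU + ST,
  ∂PRS = RS − PS + PR.
As a 18×12 matrix over Z this has rank 12, with invariant factors (1,1,1,1,1,1,1,1,1,1,1,2).

Reading off H_k = ker ∂_k / im ∂_{k+1}:

  H_0: rank C_0 − rank ∂_1 = 7 − 6 = 1, and the invariant factors of ∂_1 are all 1, so H_0 ≅ Z.
  H_1: rank ker ∂_1 − rank ∂_2 = (18 − 6) − 12 = 0, and ∂_2 has invariant factor 2 > 1, so H_1 ≅ Z/2.
  H_2: rank ker ∂_2 − rank ∂_3 = (12 − 12) − 0 = 0, and there is no ∂_3, so H_2 ≅ 0.

(K is a triangulation of the real projective plane RP^2.)

H_0 = Z,  H_1 = Z/2,  H_2 = 0.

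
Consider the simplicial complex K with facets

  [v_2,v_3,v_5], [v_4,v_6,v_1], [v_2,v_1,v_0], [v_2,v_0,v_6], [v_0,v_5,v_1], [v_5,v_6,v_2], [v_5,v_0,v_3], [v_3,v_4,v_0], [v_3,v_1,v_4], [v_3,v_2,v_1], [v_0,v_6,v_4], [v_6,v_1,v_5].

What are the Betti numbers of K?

Order the vertices as v_0 < v_1 < v_2 < v_3 < v_4 < v_5 < v_6. Listing each simplex with vertices in this order, K has dimension 2 with simplices:

  0-simplices (7): [v_0], [v_1], [v_2], [v_3], [v_4], [v_5], [v_6]
  1-simplices (18): (18 of them)
  2-simplices (12): (12 of them)

so the chain groups are C_0 ≅ Z^7, C_1 ≅ Z^18, C_2 ≅ Z^12.

Boundary ∂_1: C_1 → C_0 maps an edge to its endpoints' difference, ∂[p,q] = q − p. For instance
  ∂[v_1,v_4] = [v_4] − [v_1].
This gives a 7×18 integer matrix of rank 6; reducing to Smith normal form yields diagonal entries (1,1,1,1,1,1).

Boundary ∂_2: C_2 → C_1 sends each 2-simplex [p,q,r] to [q,r] − [p,r] + [p,q]. For instance
  ∂[v_1,v_2,v_3] = [v_2,v_3] − [v_1,v_3] + [v_1,v_2],
  ∂[v_2,v_3,v_5] = [v_3,v_5] − [v_2,v_5] + [v_2,v_3].
This gives a 18×12 integer matrix of rank 12; reducing to Smith normal form yields diagonal entries (1,1,1,1,1,1,1,1,1,1,1,2).

Now H_k = ker ∂_k / im ∂_{k+1}, so:

  H_0: rank C_0 − rank ∂_1 = 7 − 6 = 1, and the invariant factors of ∂_1 are all 1, so H_0 ≅ Z.
  H_1: rank ker ∂_1 − rank ∂_2 = (18 − 6) − 12 = 0, and ∂_2 has invariant factor 2 > 1, so H_1 ≅ Z/2.
  H_2: rank ker ∂_2 − rank ∂_3 = (12 − 12) − 0 = 0, and there is no ∂_3, so H_2 ≅ 0.

As a check, the Euler characteristic is 7 − 18 + 12 = 1, which agrees with 1 − 0 + 0 = 1.
(K is a triangulation of the real projective plane RP^2.)

Hence the Betti numbers are b_0 = 1, b_1 = 0, b_2 = 0.

b_0 = 1, b_1 = 0, b_2 = 0.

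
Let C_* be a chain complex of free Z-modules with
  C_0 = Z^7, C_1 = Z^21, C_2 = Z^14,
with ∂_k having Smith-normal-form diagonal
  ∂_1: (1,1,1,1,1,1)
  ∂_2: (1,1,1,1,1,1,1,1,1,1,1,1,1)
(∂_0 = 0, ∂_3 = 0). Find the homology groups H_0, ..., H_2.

H_0 ≅ Z,  H_1 ≅ Z^2,  H_2 ≅ Z.

H_0: b_0 = 7 − 0 − 6 = 1; torsion from ∂_1 factors > 1: none. So H_0 ≅ Z.
H_1: b_1 = 21 − 6 − 13 = 2; torsion from ∂_2 factors > 1: none. So H_1 ≅ Z^2.
H_2: b_2 = 14 − 13 − 0 = 1; torsion from ∂_3 factors > 1: none. So H_2 ≅ Z.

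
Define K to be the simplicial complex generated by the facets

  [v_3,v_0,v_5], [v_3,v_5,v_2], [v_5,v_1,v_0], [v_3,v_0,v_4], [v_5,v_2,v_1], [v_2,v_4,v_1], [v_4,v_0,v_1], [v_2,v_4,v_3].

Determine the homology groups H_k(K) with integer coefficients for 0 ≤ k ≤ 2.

We work with the vertex ordering v_0 < v_1 < v_2 < v_3 < v_4 < v_5. The simplices of K, each written with vertices in increasing order, are:

  0-simplices (6): [v_0], [v_1], [v_2], [v_3], [v_4], [v_5]
  1-simplices (12): [v_0,v_1], [v_0,v_3], [v_0,v_4], [v_0,v_5], [v_1,v_2], [v_1,v_4], [v_1,v_5], [v_2,v_3], [v_2,v_4], [v_2,v_5], [v_3,v_4], [v_3,v_5]
  2-simplices (8): [v_0,v_1,v_4], [v_0,v_1,v_5], [v_0,v_3,v_4], [v_0,v_3,v_5], [v_1,v_2,v_4], [v_1,v_2,v_5], [v_2,v_3,v_4], [v_2,v_3,v_5]

so the chain groups are C_0 ≅ Z^6, C_1 ≅ Z^12, C_2 ≅ Z^8.

Boundary ∂_1: C_1 → C_0 sends each edge [p,q] (with p < q) to q − p. For instance
  ∂[v_1,v_4] = [v_4] − [v_1].
The 6×12 boundary matrix has rank 5 and Smith normal form diag(1,1,1,1,1).

Boundary ∂_2: C_2 → C_1 acts by ∂[p,q,r] = [q,r] − [p,r] + [p,q]. For instance
  ∂[v_1,v_2,v_5] = [v_2,v_5] − [v_1,v_5] + [v_1,v_2],
  ∂[v_0,v_3,v_4] = [v_3,v_4] − [v_0,v_4] + [v_0,v_3].
The 12×8 boundary matrix has rank 7 and Smith normal form diag(1,1,1,1,1,1,1).

From H_k ≅ ker(∂_k) / im(∂_{k+1}) we obtain:

  H_0: rank C_0 − rank ∂_1 = 6 − 5 = 1, and the invariant factors of ∂_1 are all 1, so H_0 = Z.
  H_1: rank ker ∂_1 − rank ∂_2 = (12 − 5) − 7 = 0, and the invariant factors of ∂_2 are all 1, so H_1 = 0.
  H_2: rank ker ∂_2 − rank ∂_3 = (8 − 7) − 0 = 1, and there is no ∂_3, so H_2 = Z.

H_0 = Z,  H_1 = 0,  H_2 = Z.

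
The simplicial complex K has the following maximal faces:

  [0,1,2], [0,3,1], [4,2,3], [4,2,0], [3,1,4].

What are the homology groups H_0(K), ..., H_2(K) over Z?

H_0 ≅ Z,  H_1 ≅ Z,  H_2 = 0.

Take the total order 0 < 1 < 2 < 3 < 4 on the vertex set. Then K (dimension 2) consists of the simplices:

  0-simplices (5): [0], [1], [2], [3], [4]
  1-simplices (10): [0,1], [0,2], [0,3], [0,4], [1,2], [1,3], [1,4], [2,3], [2,4], [3,4]
  2-simplices (5): [0,1,2], [0,1,3], [0,2,4], [1,3,4], [2,3,4]

Hence C_0 ≅ Z^5, C_1 ≅ Z^10, C_2 ≅ Z^5.

∂_1: C_1 → C_0 is given by ∂[p,q] = [q] − [p]. For instance
  ∂[2,4] = [4] − [2].
The 5×10 boundary matrix has rank 4 and Smith normal form diag(1,1,1,1).

The boundary map ∂_2: C_2 → C_1 sends each 2-simplex [p,q,r] to [q,r] − [p,r] + [p,q]. For instance
  ∂[0,1,3] = [1,3] − [0,3] + [0,1],
  ∂[0,1,2] = [1,2] − [0,2] + [0,1].
The 10×5 boundary matrix has rank 5 and Smith normal form diag(1,1,1,1,1).

From H_k ≅ ker(∂_k) / im(∂_{k+1}) we obtain:

  H_0: rank C_0 − rank ∂_1 = 5 − 4 = 1, and the invariant factors of ∂_1 are all 1, so H_0 = Z.
  H_1: rank ker ∂_1 − rank ∂_2 = (10 − 4) − 5 = 1, and the invariant factors of ∂_2 are all 1, so H_1 = Z.
  H_2: rank ker ∂_2 − rank ∂_3 = (5 − 5) − 0 = 0, and there is no ∂_3, so H_2 = 0.

(K is a triangulation of the Möbius band.)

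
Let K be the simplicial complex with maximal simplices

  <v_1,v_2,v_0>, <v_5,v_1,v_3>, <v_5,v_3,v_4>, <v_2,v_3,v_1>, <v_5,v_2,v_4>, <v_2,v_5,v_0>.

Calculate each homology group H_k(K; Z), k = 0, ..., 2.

Order the vertices as v_0 < v_1 < v_2 < v_3 < v_4 < v_5. Listing each simplex with vertices in this order, K has dimension 2 with simplices:

  0-simplices (6): [v_0], [v_1], [v_2], [v_3], [v_4], [v_5]
  1-simplices (12): [v_0,v_1], [v_0,v_2], [v_0,v_5], [v_1,v_2], [v_1,v_3], [v_1,v_5], [v_2,v_3], [v_2,v_4], [v_2,v_5], [v_3,v_4], [v_3,v_5], [v_4,v_5]
  2-simplices (6): [v_0,v_1,v_2], [v_0,v_2,v_5], [v_1,v_2,v_3], [v_1,v_3,v_5], [v_2,v_4,v_5], [v_3,v_4,v_5]

Hence C_0 ≅ Z^6, C_1 ≅ Z^12, C_2 ≅ Z^6.

The boundary map ∂_1: C_1 → C_0 sends each edge [p,q] (with p < q) to q − p. For instance
  ∂[v_1,v_2] = [v_2] − [v_1].
The 6×12 boundary matrix has rank 5 and Smith normal form diag(1,1,1,1,1).

The boundary map ∂_2: C_2 → C_1 sends each 2-simplex [p,q,r] to [q,r] − [p,r] + [p,q]. For instance
  ∂[v_2,v_4,v_5] = [v_4,v_5] − [v_2,v_5] + [v_2,v_4],
  ∂[v_0,v_1,v_2] = [v_1,v_2] − [v_0,v_2] + [v_0,v_1].
As a 12×6 matrix over Z this has rank 6, with invariant factors (1,1,1,1,1,1).

Now H_k = ker ∂_k / im ∂_{k+1}, so:

  H_0: rank C_0 − rank ∂_1 = 6 − 5 = 1, and the invariant factors of ∂_1 are all 1, so H_0 = Z.
  H_1: rank ker ∂_1 − rank ∂_2 = (12 − 5) − 6 = 1, and the invariant factors of ∂_2 are all 1, so H_1 = Z.
  H_2: rank ker ∂_2 − rank ∂_3 = (6 − 6) − 0 = 0, and there is no ∂_3, so H_2 = 0.

As a check, the Euler characteristic is 6 − 12 + 6 = 0, which agrees with 1 − 1 + 0 = 0.

H_0 = Z,  H_1 = Z,  H_2 = 0.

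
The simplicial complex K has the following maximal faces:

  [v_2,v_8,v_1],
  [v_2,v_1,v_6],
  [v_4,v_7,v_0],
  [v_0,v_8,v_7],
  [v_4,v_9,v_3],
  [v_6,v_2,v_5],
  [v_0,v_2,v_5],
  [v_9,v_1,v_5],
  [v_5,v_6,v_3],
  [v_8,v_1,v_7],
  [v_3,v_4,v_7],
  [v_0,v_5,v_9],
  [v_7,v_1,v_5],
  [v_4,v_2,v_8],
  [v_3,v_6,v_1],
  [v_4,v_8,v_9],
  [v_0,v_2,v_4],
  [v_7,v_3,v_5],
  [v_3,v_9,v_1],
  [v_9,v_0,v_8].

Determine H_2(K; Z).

We work with the vertex ordering v_0 < v_1 < v_2 < v_3 < v_4 < v_5 < v_6 < v_7 < v_8 < v_9. The simplices of K, each written with vertices in increasing order, are:

  0-simplices (10): [v_0], [v_1], [v_2], [v_3], [v_4], [v_5], [v_6], [v_7], [v_8], [v_9]
  1-simplices (30): (30 of them)
  2-simplices (20): (20 of them)

giving chain groups C_0 ≅ Z^10, C_1 ≅ Z^30, C_2 ≅ Z^20.

Boundary ∂_1: C_1 → C_0 is given by ∂[p,q] = [q] − [p]. For instance
  ∂[v_0,v_4] = [v_4] − [v_0].
As a 10×30 matrix over Z this has rank 9, with invariant factors (1,1,1,1,1,1,1,1,1).

∂_2: C_2 → C_1 sends each 2-simplex [p,q,r] to [q,r] − [p,r] + [p,q]. For instance
  ∂[v_3,v_4,v_7] = [v_4,v_7] − [v_3,v_7] + [v_3,v_4],
  ∂[v_0,v_2,v_5] = [v_2,v_5] − [v_0,v_5] + [v_0,v_2].
The resulting 30×20 matrix has rank 20, and its Smith normal form has invariant factors (1,1,1,1,1,1,1,1,1,1,1,1,1,1,1,1,1,1,1,2).

Computing H_k = (kernel of ∂_k) / (image of ∂_{k+1}):

  H_2: rank ker ∂_2 − rank ∂_3 = (20 − 20) − 0 = 0, and there is no ∂_3, so H_2 = 0.

H_2 ≅ 0.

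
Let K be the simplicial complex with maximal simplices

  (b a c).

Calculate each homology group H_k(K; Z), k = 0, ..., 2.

H_0 ≅ Z,  H_1 = 0,  H_2 = 0.

Fix the vertex order a < b < c and write every simplex with vertices in increasing order. Then dim K = 2 and the simplices of K are:

  0-simplices (3): a, b, c
  1-simplices (3): ab, ac, bc
  2-simplices (1): abc

Hence C_0 ≅ Z^3, C_1 ≅ Z^3, C_2 ≅ Z^1.

The boundary map ∂_1: C_1 → C_0 sends each edge [p,q] (with p < q) to q − p. For instance
  ∂ab = b − a.
This gives a 3×3 integer matrix of rank 2; reducing to Smith normal form yields diagonal entries (1,1).

∂_2: C_2 → C_1 maps a triangle to the signed sum of its edges. For instance
  ∂abc = bc − ac + ab.
As a 3×1 matrix over Z this has rank 1, with invariant factors (1).

Now H_k = ker ∂_k / im ∂_{k+1}, so:

  H_0: rank C_0 − rank ∂_1 = 3 − 2 = 1, and the invariant factors of ∂_1 are all 1, so H_0 ≅ Z.
  H_1: rank ker ∂_1 − rank ∂_2 = (3 − 2) − 1 = 0, and the invariant factors of ∂_2 are all 1, so H_1 ≅ 0.
  H_2: rank ker ∂_2 − rank ∂_3 = (1 − 1) − 0 = 0, and there is no ∂_3, so H_2 ≅ 0.

As a check, the Euler characteristic is 3 − 3 + 1 = 1, which agrees with 1 − 0 + 0 = 1.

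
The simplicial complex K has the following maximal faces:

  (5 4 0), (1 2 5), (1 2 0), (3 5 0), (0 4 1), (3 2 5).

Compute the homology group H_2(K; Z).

Take the total order 0 < 1 < 2 < 3 < 4 < 5 on the vertex set. Then K (dimension 2) consists of the simplices:

  0-simplices (6): [0], [1], [2], [3], [4], [5]
  1-simplices (12): [0,1], [0,2], [0,3], [0,4], [0,5], [1,2], [1,4], [1,5], [2,3], [2,5], [3,5], [4,5]
  2-simplices (6): [0,1,2], [0,1,4], [0,3,5], [0,4,5], [1,2,5], [2,3,5]

so the chain groups are C_0 ≅ Z^6, C_1 ≅ Z^12, C_2 ≅ Z^6.

The boundary map ∂_1: C_1 → C_0 maps an edge to its endpoints' difference, ∂[p,q] = q − p. For instance
  ∂[1,4] = [4] − [1].
This gives a 6×12 integer matrix of rank 5; reducing to Smith normal form yields diagonal entries (1,1,1,1,1).

∂_2: C_2 → C_1 sends each 2-simplex [p,q,r] to [q,r] − [p,r] + [p,q]. For instance
  ∂[0,1,4] = [1,4] − [0,4] + [0,1],
  ∂[0,4,5] = [4,5] − [0,5] + [0,4].
The 12×6 boundary matrix has rank 6 and Smith normal form diag(1,1,1,1,1,1).

Reading off H_k = ker ∂_k / im ∂_{k+1}:

  H_2: rank ker ∂_2 − rank ∂_3 = (6 − 6) − 0 = 0, and there is no ∂_3, so H_2 ≅ 0.

(K is a triangulation of the cylinder S^1 x I.)

H_2 = 0.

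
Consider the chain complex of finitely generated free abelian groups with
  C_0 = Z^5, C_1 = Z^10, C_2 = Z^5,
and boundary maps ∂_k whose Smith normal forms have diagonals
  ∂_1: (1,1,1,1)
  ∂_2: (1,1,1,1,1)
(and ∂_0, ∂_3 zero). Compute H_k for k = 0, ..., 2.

H_0: b_0 = 5 − 0 − 4 = 1; torsion from ∂_1 factors > 1: none. So H_0 ≅ Z.
H_1: b_1 = 10 − 4 − 5 = 1; torsion from ∂_2 factors > 1: none. So H_1 ≅ Z.
H_2: b_2 = 5 − 5 − 0 = 0; torsion from ∂_3 factors > 1: none. So H_2 ≅ 0.

H_0 ≅ Z,  H_1 ≅ Z,  H_2 = 0.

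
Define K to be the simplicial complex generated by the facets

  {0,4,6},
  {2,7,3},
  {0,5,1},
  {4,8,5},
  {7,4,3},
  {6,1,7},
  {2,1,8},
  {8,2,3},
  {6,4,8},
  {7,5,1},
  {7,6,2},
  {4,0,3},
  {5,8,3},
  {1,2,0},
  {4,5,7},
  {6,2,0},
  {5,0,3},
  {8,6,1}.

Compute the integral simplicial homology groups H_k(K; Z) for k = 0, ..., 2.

We work with the vertex ordering 0 < 1 < 2 < 3 < 4 < 5 < 6 < 7 < 8. The simplices of K, each written with vertices in increasing order, are:

  0-simplices (9): [0], [1], [2], [3], [4], [5], [6], [7], [8]
  1-simplices (27): (27 of them)
  2-simplices (18): [0,1,2], [0,1,5], [0,2,6], [0,3,4], [0,3,5], [0,4,6], [1,2,8], [1,5,7], [1,6,7], [1,6,8], [2,3,7], [2,3,8], [2,6,7], [3,4,7], [3,5,8], [4,5,7], [4,5,8], [4,6,8]

Hence C_0 ≅ Z^9, C_1 ≅ Z^27, C_2 ≅ Z^18.

Boundary ∂_1: C_1 → C_0 maps an edge to its endpoints' difference, ∂[p,q] = q − p.
This gives a 9×27 integer matrix of rank 8; reducing to Smith normal form yields diagonal entries (1,1,1,1,1,1,1,1).

Boundary ∂_2: C_2 → C_1 maps a triangle to the signed sum of its edges. For instance
  ∂[1,6,7] = [6,7] − [1,7] + [1,6],
  ∂[4,6,8] = [6,8] − [4,8] + [4,6].
As a 27×18 matrix over Z this has rank 18, with invariant factors (1,1,1,1,1,1,1,1,1,1,1,1,1,1,1,1,1,2).

Now H_k = ker ∂_k / im ∂_{k+1}, so:

  H_0: rank C_0 − rank ∂_1 = 9 − 8 = 1, and the invariant factors of ∂_1 are all 1, so H_0 ≅ Z.
  H_1: rank ker ∂_1 − rank ∂_2 = (27 − 8) − 18 = 1, and ∂_2 has invariant factor 2 > 1, so H_1 ≅ Z ⊕ Z/2Z.
  H_2: rank ker ∂_2 − rank ∂_3 = (18 − 18) − 0 = 0, and there is no ∂_3, so H_2 ≅ 0.

(K is a triangulation of the Klein bottle.)

H_0 ≅ Z,  H_1 ≅ Z ⊕ Z/2Z,  H_2 = 0.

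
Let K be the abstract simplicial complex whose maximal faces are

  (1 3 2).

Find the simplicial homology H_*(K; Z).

We work with the vertex ordering 1 < 2 < 3. The simplices of K, each written with vertices in increasing order, are:

  0-simplices (3): [1], [2], [3]
  1-simplices (3): [1,2], [1,3], [2,3]
  2-simplices (1): [1,2,3]

Hence C_0 ≅ Z^3, C_1 ≅ Z^3, C_2 ≅ Z^1.

∂_1: C_1 → C_0 sends each edge [p,q] (with p < q) to q − p. For instance
  ∂[1,3] = [3] − [1].
As a 3×3 matrix over Z this has rank 2, with invariant factors (1,1).

Boundary ∂_2: C_2 → C_1 maps a triangle to the signed sum of its edges. For instance
  ∂[1,2,3] = [2,3] − [1,3] + [1,2].
The resulting 3×1 matrix has rank 1, and its Smith normal form has invariant factors (1).

Reading off H_k = ker ∂_k / im ∂_{k+1}:

  H_0: rank C_0 − rank ∂_1 = 3 − 2 = 1, and the invariant factors of ∂_1 are all 1, so H_0 = Z.
  H_1: rank ker ∂_1 − rank ∂_2 = (3 − 2) − 1 = 0, and the invariant factors of ∂_2 are all 1, so H_1 = 0.
  H_2: rank ker ∂_2 − rank ∂_3 = (1 − 1) − 0 = 0, and there is no ∂_3, so H_2 = 0.

As a check, the Euler characteristic is 3 − 3 + 1 = 1, which agrees with 1 − 0 + 0 = 1.
(K is a triangulation of the 2-simplex.)

H_0 = Z,  H_1 = 0,  H_2 = 0.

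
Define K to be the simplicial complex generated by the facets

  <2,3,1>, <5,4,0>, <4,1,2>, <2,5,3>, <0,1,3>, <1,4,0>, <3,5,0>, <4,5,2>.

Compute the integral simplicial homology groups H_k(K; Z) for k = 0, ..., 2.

H_0 = Z,  H_1 = 0,  H_2 = Z.

Fix the vertex order 0 < 1 < 2 < 3 < 4 < 5 and write every simplex with vertices in increasing order. Then dim K = 2 and the simplices of K are:

  0-simplices (6): [0], [1], [2], [3], [4], [5]
  1-simplices (12): [0,1], [0,3], [0,4], [0,5], [1,2], [1,3], [1,4], [2,3], [2,4], [2,5], [3,5], [4,5]
  2-simplices (8): [0,1,3], [0,1,4], [0,3,5], [0,4,5], [1,2,3], [1,2,4], [2,3,5], [2,4,5]

Hence C_0 ≅ Z^6, C_1 ≅ Z^12, C_2 ≅ Z^8.

The boundary map ∂_1: C_1 → C_0 is given by ∂[p,q] = [q] − [p].
This gives a 6×12 integer matrix of rank 5; reducing to Smith normal form yields diagonal entries (1,1,1,1,1).

∂_2: C_2 → C_1 maps a triangle to the signed sum of its edges. For instance
  ∂[0,1,4] = [1,4] − [0,4] + [0,1],
  ∂[1,2,4] = [2,4] − [1,4] + [1,2].
As a 12×8 matrix over Z this has rank 7, with invariant factors (1,1,1,1,1,1,1).

Now H_k = ker ∂_k / im ∂_{k+1}, so:

  H_0: rank C_0 − rank ∂_1 = 6 − 5 = 1, and the invariant factors of ∂_1 are all 1, so H_0 = Z.
  H_1: rank ker ∂_1 − rank ∂_2 = (12 − 5) − 7 = 0, and the invariant factors of ∂_2 are all 1, so H_1 = 0.
  H_2: rank ker ∂_2 − rank ∂_3 = (8 − 7) − 0 = 1, and there is no ∂_3, so H_2 = Z.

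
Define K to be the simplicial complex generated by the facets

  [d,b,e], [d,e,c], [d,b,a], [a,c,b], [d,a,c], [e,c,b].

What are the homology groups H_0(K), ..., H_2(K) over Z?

H_0 ≅ Z,  H_1 = 0,  H_2 ≅ Z.

Order the vertices as a < b < c < d < e. Listing each simplex with vertices in this order, K has dimension 2 with simplices:

  0-simplices (5): a, b, c, d, e
  1-simplices (9): ab, ac, ad, bc, bd, be, cd, ce, de
  2-simplices (6): abc, abd, acd, bce, bde, cde

Hence C_0 ≅ Z^5, C_1 ≅ Z^9, C_2 ≅ Z^6.

The boundary map ∂_1: C_1 → C_0 is given by ∂[p,q] = [q] − [p]. For instance
  ∂ab = b − a.
The 5×9 boundary matrix has rank 4 and Smith normal form diag(1,1,1,1).

The boundary map ∂_2: C_2 → C_1 sends each 2-simplex [p,q,r] to [q,r] − [p,r] + [p,q]. For instance
  ∂acd = cd − ad + ac,
  ∂abc = bc − ac + ab.
As a 9×6 matrix over Z this has rank 5, with invariant factors (1,1,1,1,1).

Now H_k = ker ∂_k / im ∂_{k+1}, so:

  H_0: rank C_0 − rank ∂_1 = 5 − 4 = 1, and the invariant factors of ∂_1 are all 1, so H_0 = Z.
  H_1: rank ker ∂_1 − rank ∂_2 = (9 − 4) − 5 = 0, and the invariant factors of ∂_2 are all 1, so H_1 = 0.
  H_2: rank ker ∂_2 − rank ∂_3 = (6 − 5) − 0 = 1, and there is no ∂_3, so H_2 = Z.

As a check, the Euler characteristic is 5 − 9 + 6 = 2, which agrees with 1 − 0 + 1 = 2.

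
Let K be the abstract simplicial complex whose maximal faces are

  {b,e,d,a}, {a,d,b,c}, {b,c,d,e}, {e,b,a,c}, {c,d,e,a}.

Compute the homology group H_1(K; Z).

K has 5 vertices, 10 edges, 10 triangles, 5 3-simplices.
rank ∂_1 = 4, rank ∂_2 = 6 ⇒ b_1 = 10 − 4 − 6 = 0; all invariant factors of ∂_2 are 1 so no torsion. So H_1 = 0.

H_1 ≅ 0.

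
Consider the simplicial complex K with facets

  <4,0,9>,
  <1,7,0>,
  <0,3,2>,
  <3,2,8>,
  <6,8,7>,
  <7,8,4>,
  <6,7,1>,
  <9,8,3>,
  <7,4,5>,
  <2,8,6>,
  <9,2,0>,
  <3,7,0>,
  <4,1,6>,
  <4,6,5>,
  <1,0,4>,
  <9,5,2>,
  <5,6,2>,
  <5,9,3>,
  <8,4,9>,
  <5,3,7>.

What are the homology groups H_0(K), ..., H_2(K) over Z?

K has 10 vertices, 30 edges, 20 triangles.
rank ∂_0 = 0, rank ∂_1 = 9 ⇒ b_0 = 10 − 0 − 9 = 1; all invariant factors of ∂_1 are 1 so no torsion. So H_0 ≅ Z.
rank ∂_1 = 9, rank ∂_2 = 20 ⇒ b_1 = 30 − 9 − 20 = 1; ∂_2 has invariant factor(s) [2] giving torsion. So H_1 ≅ Z ⊕ Z_2.
rank ∂_2 = 20, rank ∂_3 = 0 ⇒ b_2 = 20 − 20 − 0 = 0. So H_2 ≅ 0.

H_0 ≅ Z,  H_1 ≅ Z ⊕ Z_2,  H_2 = 0.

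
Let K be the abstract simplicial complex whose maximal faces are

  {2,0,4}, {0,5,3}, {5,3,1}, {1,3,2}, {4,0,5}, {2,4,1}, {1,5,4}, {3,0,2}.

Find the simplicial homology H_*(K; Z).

K has 6 vertices, 12 edges, 8 triangles.
rank ∂_0 = 0, rank ∂_1 = 5 ⇒ b_0 = 6 − 0 − 5 = 1; all invariant factors of ∂_1 are 1 so no torsion. So H_0 ≅ Z.
rank ∂_1 = 5, rank ∂_2 = 7 ⇒ b_1 = 12 − 5 − 7 = 0; all invariant factors of ∂_2 are 1 so no torsion. So H_1 ≅ 0.
rank ∂_2 = 7, rank ∂_3 = 0 ⇒ b_2 = 8 − 7 − 0 = 1. So H_2 ≅ Z.

H_0 ≅ Z,  H_1 = 0,  H_2 ≅ Z.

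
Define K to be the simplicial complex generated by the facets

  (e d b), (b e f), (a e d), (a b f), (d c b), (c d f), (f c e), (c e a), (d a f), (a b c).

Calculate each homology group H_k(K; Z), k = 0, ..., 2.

Fix the vertex order a < b < c < d < e < f and write every simplex with vertices in increasing order. Then dim K = 2 and the simplices of K are:

  0-simplices (6): a, b, c, d, e, f
  1-simplices (15): ab, ac, ad, ae, af, bc, bd, be, bf, cd, ce, cf, de, df, ef
  2-simplices (10): abc, abf, ace, ade, adf, bcd, bde, bef, cdf, cef

Hence C_0 ≅ Z^6, C_1 ≅ Z^15, C_2 ≅ Z^10.

∂_1: C_1 → C_0 sends each edge [p,q] (with p < q) to q − p.
The 6×15 boundary matrix has rank 5 and Smith normal form diag(1,1,1,1,1).

∂_2: C_2 → C_1 acts by ∂[p,q,r] = [q,r] − [p,r] + [p,q]. For instance
  ∂ade = de − ae + ad,
  ∂ace = ce − ae + ac.
This gives a 15×10 integer matrix of rank 10; reducing to Smith normal form yields diagonal entries (1,1,1,1,1,1,1,1,1,2).

Reading off H_k = ker ∂_k / im ∂_{k+1}:

  H_0: rank C_0 − rank ∂_1 = 6 − 5 = 1, and the invariant factors of ∂_1 are all 1, so H_0 ≅ Z.
  H_1: rank ker ∂_1 − rank ∂_2 = (15 − 5) − 10 = 0, and ∂_2 has invariant factor 2 > 1, so H_1 ≅ Z/2.
  H_2: rank ker ∂_2 − rank ∂_3 = (10 − 10) − 0 = 0, and there is no ∂_3, so H_2 ≅ 0.

As a check, the Euler characteristic is 6 − 15 + 10 = 1, which agrees with 1 − 0 + 0 = 1.

H_0 = Z,  H_1 = Z/2,  H_2 = 0.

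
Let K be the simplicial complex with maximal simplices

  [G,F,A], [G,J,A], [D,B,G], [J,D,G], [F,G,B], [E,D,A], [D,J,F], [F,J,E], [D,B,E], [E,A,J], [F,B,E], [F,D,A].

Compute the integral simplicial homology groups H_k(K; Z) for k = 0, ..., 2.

We work with the vertex ordering A < B < D < E < F < G < J. The simplices of K, each written with vertices in increasing order, are:

  0-simplices (7): A, B, D, E, F, G, J
  1-simplices (18): AD, AE, AF, AG, AJ, BD, BE, BF, BG, DE, DF, DG, DJ, EF, EJ, FG, FJ, GJ
  2-simplices (12): ADE, ADF, AEJ, AFG, AGJ, BDE, BDG, BEF, BFG, DFJ, DGJ, EFJ

Hence C_0 ≅ Z^7, C_1 ≅ Z^18, C_2 ≅ Z^12.

∂_1: C_1 → C_0 maps an edge to its endpoints' difference, ∂[p,q] = q − p.
This gives a 7×18 integer matrix of rank 6; reducing to Smith normal form yields diagonal entries (1,1,1,1,1,1).

Boundary ∂_2: C_2 → C_1 acts by ∂[p,q,r] = [q,r] − [p,r] + [p,q]. For instance
  ∂BDE = DE − BE + BD,
  ∂AGJ = GJ − AJ + AG.
The resulting 18×12 matrix has rank 12, and its Smith normal form has invariant factors (1,1,1,1,1,1,1,1,1,1,1,2).

Now H_k = ker ∂_k / im ∂_{k+1}, so:

  H_0: rank C_0 − rank ∂_1 = 7 − 6 = 1, and the invariant factors of ∂_1 are all 1, so H_0 ≅ Z.
  H_1: rank ker ∂_1 − rank ∂_2 = (18 − 6) − 12 = 0, and ∂_2 has invariant factor 2 > 1, so H_1 ≅ Z/2.
  H_2: rank ker ∂_2 − rank ∂_3 = (12 − 12) − 0 = 0, and there is no ∂_3, so H_2 ≅ 0.

H_0 = Z,  H_1 = Z/2,  H_2 = 0.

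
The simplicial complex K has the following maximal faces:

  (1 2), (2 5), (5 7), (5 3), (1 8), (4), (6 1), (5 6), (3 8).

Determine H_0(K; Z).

H_0 ≅ Z^2.

We work with the vertex ordering 1 < 2 < 3 < 4 < 5 < 6 < 7 < 8. The simplices of K, each written with vertices in increasing order, are:

  0-simplices (8): [1], [2], [3], [4], [5], [6], [7], [8]
  1-simplices (8): [1,2], [1,6], [1,8], [2,5], [3,5], [3,8], [5,6], [5,7]

giving chain groups C_0 ≅ Z^8, C_1 ≅ Z^8.

The boundary map ∂_1: C_1 → C_0 sends each edge [p,q] (with p < q) to q − p. For instance
  ∂[5,6] = [6] − [5].
The resulting 8×8 matrix has rank 6, and its Smith normal form has invariant factors (1,1,1,1,1,1).

Now H_k = ker ∂_k / im ∂_{k+1}, so:

  H_0: rank C_0 − rank ∂_1 = 8 − 6 = 2, and the invariant factors of ∂_1 are all 1, so H_0 = Z^2.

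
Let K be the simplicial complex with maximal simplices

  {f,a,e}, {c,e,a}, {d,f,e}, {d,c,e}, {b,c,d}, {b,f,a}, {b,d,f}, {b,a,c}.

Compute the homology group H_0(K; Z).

H_0 ≅ Z.

Take the total order a < b < c < d < e < f on the vertex set. Then K (dimension 2) consists of the simplices:

  0-simplices (6): a, b, c, d, e, f
  1-simplices (12): ab, ac, ae, af, bc, bd, bf, cd, ce, de, df, ef
  2-simplices (8): abc, abf, ace, aef, bcd, bdf, cde, def

Hence C_0 ≅ Z^6, C_1 ≅ Z^12, C_2 ≅ Z^8.

The boundary map ∂_1: C_1 → C_0 maps an edge to its endpoints' difference, ∂[p,q] = q − p. For instance
  ∂ab = b − a.
The resulting 6×12 matrix has rank 5, and its Smith normal form has invariant factors (1,1,1,1,1).

Boundary ∂_2: C_2 → C_1 acts by ∂[p,q,r] = [q,r] − [p,r] + [p,q]. For instance
  ∂abc = bc − ac + ab,
  ∂cde = de − ce + cd.
This gives a 12×8 integer matrix of rank 7; reducing to Smith normal form yields diagonal entries (1,1,1,1,1,1,1).

From H_k ≅ ker(∂_k) / im(∂_{k+1}) we obtain:

  H_0: rank C_0 − rank ∂_1 = 6 − 5 = 1, and the invariant factors of ∂_1 are all 1, so H_0 = Z.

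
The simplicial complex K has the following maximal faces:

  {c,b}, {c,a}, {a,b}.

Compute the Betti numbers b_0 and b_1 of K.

K has 3 vertices, 3 edges.
rank ∂_0 = 0, rank ∂_1 = 2 ⇒ b_0 = 3 − 0 − 2 = 1; all invariant factors of ∂_1 are 1 so no torsion. So H_0 ≅ Z.
rank ∂_1 = 2, rank ∂_2 = 0 ⇒ b_1 = 3 − 2 − 0 = 1. So H_1 ≅ Z.

b_0 = 1, b_1 = 1.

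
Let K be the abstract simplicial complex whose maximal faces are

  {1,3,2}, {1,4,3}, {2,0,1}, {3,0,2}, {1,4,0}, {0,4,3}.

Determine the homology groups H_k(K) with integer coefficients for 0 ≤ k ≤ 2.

K has 5 vertices, 9 edges, 6 triangles.
rank ∂_0 = 0, rank ∂_1 = 4 ⇒ b_0 = 5 − 0 − 4 = 1; all invariant factors of ∂_1 are 1 so no torsion. So H_0 ≅ Z.
rank ∂_1 = 4, rank ∂_2 = 5 ⇒ b_1 = 9 − 4 − 5 = 0; all invariant factors of ∂_2 are 1 so no torsion. So H_1 ≅ 0.
rank ∂_2 = 5, rank ∂_3 = 0 ⇒ b_2 = 6 − 5 − 0 = 1. So H_2 ≅ Z.

H_0 ≅ Z,  H_1 = 0,  H_2 ≅ Z.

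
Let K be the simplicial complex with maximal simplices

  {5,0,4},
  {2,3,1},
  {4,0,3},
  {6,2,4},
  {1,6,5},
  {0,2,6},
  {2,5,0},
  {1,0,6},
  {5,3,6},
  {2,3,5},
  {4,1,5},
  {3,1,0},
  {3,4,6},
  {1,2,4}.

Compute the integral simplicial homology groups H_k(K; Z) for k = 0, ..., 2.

H_0 ≅ Z,  H_1 ≅ Z^2,  H_2 ≅ Z.

Fix the vertex order 0 < 1 < 2 < 3 < 4 < 5 < 6 and write every simplex with vertices in increasing order. Then dim K = 2 and the simplices of K are:

  0-simplices (7): [0], [1], [2], [3], [4], [5], [6]
  1-simplices (21): [0,1], [0,2], [0,3], [0,4], [0,5], [0,6], [1,2], [1,3], [1,4], [1,5], [1,6], [2,3], [2,4], [2,5], [2,6], [3,4], [3,5], [3,6], [4,5], [4,6], [5,6]
  2-simplices (14): [0,1,3], [0,1,6], [0,2,5], [0,2,6], [0,3,4], [0,4,5], [1,2,3], [1,2,4], [1,4,5], [1,5,6], [2,3,5], [2,4,6], [3,4,6], [3,5,6]

giving chain groups C_0 ≅ Z^7, C_1 ≅ Z^21, C_2 ≅ Z^14.

∂_1: C_1 → C_0 sends each edge [p,q] (with p < q) to q − p. For instance
  ∂[2,4] = [4] − [2].
The 7×21 boundary matrix has rank 6 and Smith normal form diag(1,1,1,1,1,1).

Boundary ∂_2: C_2 → C_1 sends each 2-simplex [p,q,r] to [q,r] − [p,r] + [p,q]. For instance
  ∂[3,5,6] = [5,6] − [3,6] + [3,5],
  ∂[1,2,4] = [2,4] − [1,4] + [1,2].
As a 21×14 matrix over Z this has rank 13, with invariant factors (1,1,1,1,1,1,1,1,1,1,1,1,1).

Reading off H_k = ker ∂_k / im ∂_{k+1}:

  H_0: rank C_0 − rank ∂_1 = 7 − 6 = 1, and the invariant factors of ∂_1 are all 1, so H_0 = Z.
  H_1: rank ker ∂_1 − rank ∂_2 = (21 − 6) − 13 = 2, and the invariant factors of ∂_2 are all 1, so H_1 = Z^2.
  H_2: rank ker ∂_2 − rank ∂_3 = (14 − 13) − 0 = 1, and there is no ∂_3, so H_2 = Z.

As a check, the Euler characteristic is 7 − 21 + 14 = 0, which agrees with 1 − 2 + 1 = 0.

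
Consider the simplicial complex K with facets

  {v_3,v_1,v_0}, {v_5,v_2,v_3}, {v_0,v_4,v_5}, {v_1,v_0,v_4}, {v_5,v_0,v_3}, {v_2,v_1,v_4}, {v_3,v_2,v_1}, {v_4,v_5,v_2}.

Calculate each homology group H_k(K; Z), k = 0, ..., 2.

H_0 ≅ Z,  H_1 = 0,  H_2 ≅ Z.

Fix the vertex order v_0 < v_1 < v_2 < v_3 < v_4 < v_5 and write every simplex with vertices in increasing order. Then dim K = 2 and the simplices of K are:

  0-simplices (6): [v_0], [v_1], [v_2], [v_3], [v_4], [v_5]
  1-simplices (12): [v_0,v_1], [v_0,v_3], [v_0,v_4], [v_0,v_5], [v_1,v_2], [v_1,v_3], [v_1,v_4], [v_2,v_3], [v_2,v_4], [v_2,v_5], [v_3,v_5], [v_4,v_5]
  2-simplices (8): [v_0,v_1,v_3], [v_0,v_1,v_4], [v_0,v_3,v_5], [v_0,v_4,v_5], [v_1,v_2,v_3], [v_1,v_2,v_4], [v_2,v_3,v_5], [v_2,v_4,v_5]

Hence C_0 ≅ Z^6, C_1 ≅ Z^12, C_2 ≅ Z^8.

Boundary ∂_1: C_1 → C_0 sends each edge [p,q] (with p < q) to q − p. For instance
  ∂[v_4,v_5] = [v_5] − [v_4].
As a 6×12 matrix over Z this has rank 5, with invariant factors (1,1,1,1,1).

The boundary map ∂_2: C_2 → C_1 acts by ∂[p,q,r] = [q,r] − [p,r] + [p,q]. For instance
  ∂[v_0,v_1,v_3] = [v_1,v_3] − [v_0,v_3] + [v_0,v_1],
  ∂[v_2,v_3,v_5] = [v_3,v_5] − [v_2,v_5] + [v_2,v_3].
The resulting 12×8 matrix has rank 7, and its Smith normal form has invariant factors (1,1,1,1,1,1,1).

Reading off H_k = ker ∂_k / im ∂_{k+1}:

  H_0: rank C_0 − rank ∂_1 = 6 − 5 = 1, and the invariant factors of ∂_1 are all 1, so H_0 = Z.
  H_1: rank ker ∂_1 − rank ∂_2 = (12 − 5) − 7 = 0, and the invariant factors of ∂_2 are all 1, so H_1 = 0.
  H_2: rank ker ∂_2 − rank ∂_3 = (8 − 7) − 0 = 1, and there is no ∂_3, so H_2 = Z.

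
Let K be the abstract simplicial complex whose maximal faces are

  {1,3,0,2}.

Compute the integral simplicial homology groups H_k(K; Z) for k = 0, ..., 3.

Take the total order 0 < 1 < 2 < 3 on the vertex set. Then K (dimension 3) consists of the simplices:

  0-simplices (4): [0], [1], [2], [3]
  1-simplices (6): [0,1], [0,2], [0,3], [1,2], [1,3], [2,3]
  2-simplices (4): [0,1,2], [0,1,3], [0,2,3], [1,2,3]
  3-simplices (1): [0,1,2,3]

Hence C_0 ≅ Z^4, C_1 ≅ Z^6, C_2 ≅ Z^4, C_3 ≅ Z^1.

Boundary ∂_1: C_1 → C_0 maps an edge to its endpoints' difference, ∂[p,q] = q − p. For instance
  ∂[0,2] = [2] − [0].
The resulting 4×6 matrix has rank 3, and its Smith normal form has invariant factors (1,1,1).

The boundary map ∂_2: C_2 → C_1 sends each 2-simplex [p,q,r] to [q,r] − [p,r] + [p,q]. For instance
  ∂[0,2,3] = [2,3] − [0,3] + [0,2],
  ∂[0,1,2] = [1,2] − [0,2] + [0,1].
The resulting 6×4 matrix has rank 3, and its Smith normal form has invariant factors (1,1,1).

The boundary map ∂_3: C_3 → C_2 sends each 3-simplex σ to the alternating sum Σ_i (−1)^i (σ with its i-th vertex removed). For instance
  ∂[0,1,2,3] = [1,2,3] − [0,2,3] + [0,1,3] − [0,1,2].
This gives a 4×1 integer matrix of rank 1; reducing to Smith normal form yields diagonal entries (1).

Computing H_k = (kernel of ∂_k) / (image of ∂_{k+1}):

  H_0: rank C_0 − rank ∂_1 = 4 − 3 = 1, and the invariant factors of ∂_1 are all 1, so H_0 ≅ Z.
  H_1: rank ker ∂_1 − rank ∂_2 = (6 − 3) − 3 = 0, and the invariant factors of ∂_2 are all 1, so H_1 ≅ 0.
  H_2: rank ker ∂_2 − rank ∂_3 = (4 − 3) − 1 = 0, and the invariant factors of ∂_3 are all 1, so H_2 ≅ 0.
  H_3: rank ker ∂_3 − rank ∂_4 = (1 − 1) − 0 = 0, and there is no ∂_4, so H_3 ≅ 0.

As a check, the Euler characteristic is 4 − 6 + 4 − 1 = 1, which agrees with 1 − 0 + 0 − 0 = 1.
(K is a triangulation of the 3-simplex.)

H_0 ≅ Z,  H_1 = 0,  H_2 = 0,  H_3 = 0.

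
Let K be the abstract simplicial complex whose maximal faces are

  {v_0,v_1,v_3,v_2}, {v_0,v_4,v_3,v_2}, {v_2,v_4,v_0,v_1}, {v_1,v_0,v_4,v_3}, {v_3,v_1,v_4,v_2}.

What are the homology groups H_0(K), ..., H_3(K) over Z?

H_0 = Z,  H_1 = 0,  H_2 = 0,  H_3 = Z.

We work with the vertex ordering v_0 < v_1 < v_2 < v_3 < v_4. The simplices of K, each written with vertices in increasing order, are:

  0-simplices (5): [v_0], [v_1], [v_2], [v_3], [v_4]
  1-simplices (10): [v_0,v_1], [v_0,v_2], [v_0,v_3], [v_0,v_4], [v_1,v_2], [v_1,v_3], [v_1,v_4], [v_2,v_3], [v_2,v_4], [v_3,v_4]
  2-simplices (10): [v_0,v_1,v_2], [v_0,v_1,v_3], [v_0,v_1,v_4], [v_0,v_2,v_3], [v_0,v_2,v_4], [v_0,v_3,v_4], [v_1,v_2,v_3], [v_1,v_2,v_4], [v_1,v_3,v_4], [v_2,v_3,v_4]
  3-simplices (5): [v_0,v_1,v_2,v_3], [v_0,v_1,v_2,v_4], [v_0,v_1,v_3,v_4], [v_0,v_2,v_3,v_4], [v_1,v_2,v_3,v_4]

giving chain groups C_0 ≅ Z^5, C_1 ≅ Z^10, C_2 ≅ Z^10, C_3 ≅ Z^5.

∂_1: C_1 → C_0 is given by ∂[p,q] = [q] − [p].
The 5×10 boundary matrix has rank 4 and Smith normal form diag(1,1,1,1).

The boundary map ∂_2: C_2 → C_1 sends each 2-simplex [p,q,r] to [q,r] − [p,r] + [p,q]. For instance
  ∂[v_1,v_2,v_4] = [v_2,v_4] − [v_1,v_4] + [v_1,v_2],
  ∂[v_0,v_1,v_3] = [v_1,v_3] − [v_0,v_3] + [v_0,v_1].
As a 10×10 matrix over Z this has rank 6, with invariant factors (1,1,1,1,1,1).

The boundary map ∂_3: C_3 → C_2 sends each 3-simplex σ to the alternating sum Σ_i (−1)^i (σ with its i-th vertex removed). For instance
  ∂[v_0,v_1,v_2,v_3] = [v_1,v_2,v_3] − [v_0,v_2,v_3] + [v_0,v_1,v_3] − [v_0,v_1,v_2],
  ∂[v_0,v_1,v_2,v_4] = [v_1,v_2,v_4] − [v_0,v_2,v_4] + [v_0,v_1,v_4] − [v_0,v_1,v_2].
The resulting 10×5 matrix has rank 4, and its Smith normal form has invariant factors (1,1,1,1).

Reading off H_k = ker ∂_k / im ∂_{k+1}:

  H_0: rank C_0 − rank ∂_1 = 5 − 4 = 1, and the invariant factors of ∂_1 are all 1, so H_0 = Z.
  H_1: rank ker ∂_1 − rank ∂_2 = (10 − 4) − 6 = 0, and the invariant factors of ∂_2 are all 1, so H_1 = 0.
  H_2: rank ker ∂_2 − rank ∂_3 = (10 − 6) − 4 = 0, and the invariant factors of ∂_3 are all 1, so H_2 = 0.
  H_3: rank ker ∂_3 − rank ∂_4 = (5 − 4) − 0 = 1, and there is no ∂_4, so H_3 = Z.

As a check, the Euler characteristic is 5 − 10 + 10 − 5 = 0, which agrees with 1 − 0 + 0 − 1 = 0.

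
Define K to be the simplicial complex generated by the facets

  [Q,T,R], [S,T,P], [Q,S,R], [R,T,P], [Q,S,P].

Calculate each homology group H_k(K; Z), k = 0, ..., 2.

H_0 ≅ Z,  H_1 ≅ Z,  H_2 = 0.

K has 5 vertices, 10 edges, 5 triangles.
rank ∂_0 = 0, rank ∂_1 = 4 ⇒ b_0 = 5 − 0 − 4 = 1; all invariant factors of ∂_1 are 1 so no torsion. So H_0 = Z.
rank ∂_1 = 4, rank ∂_2 = 5 ⇒ b_1 = 10 − 4 − 5 = 1; all invariant factors of ∂_2 are 1 so no torsion. So H_1 = Z.
rank ∂_2 = 5, rank ∂_3 = 0 ⇒ b_2 = 5 − 5 − 0 = 0. So H_2 = 0.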